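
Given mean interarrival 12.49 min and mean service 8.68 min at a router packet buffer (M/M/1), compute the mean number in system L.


λ = 60/12.49 = 4.8038 /hr
μ = 60/8.68 = 6.9124 /hr
ρ = λ/μ = 4.8038/6.9124 = 0.6950
L = ρ/(1−ρ) = 0.6950/0.3050 = 2.2782

Final: 2.2782


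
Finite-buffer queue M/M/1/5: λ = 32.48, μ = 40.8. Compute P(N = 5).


ρ = λ/μ = 32.48/40.8 = 0.7961
P_K = (1−ρ)ρ^K/(1−ρ^(K+1)) = (0.2039·0.319727)/(1 − 0.254528)
= 0.065199/0.745472 = 0.087460

Final: 0.087460


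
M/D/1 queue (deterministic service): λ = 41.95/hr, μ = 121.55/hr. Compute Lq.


ρ = 41.95/121.55 = 0.3451
M/D/1: Lq = ρ²/(2(1−ρ)) = 0.1191/(2·0.6549) = 0.09094

Final: 0.09094


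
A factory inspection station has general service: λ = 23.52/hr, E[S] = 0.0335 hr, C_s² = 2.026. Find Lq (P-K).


ρ = λ·E[S] = 23.52·0.0335 = 0.7879
Lq = ρ²(1+C_s²)/(2(1−ρ)) = 0.6208·(1+2.026)/(2·0.2121)
= 0.6208·3.0260/0.4242 = 4.42898

Final: 4.42898


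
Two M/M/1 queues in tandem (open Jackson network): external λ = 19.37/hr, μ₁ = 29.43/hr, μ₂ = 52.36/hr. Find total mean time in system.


Each node sees arrival rate λ = 19.37/hr (tandem ⇒ throughput preserved).
W₁ = 1/(μ₁−λ) = 1/(29.43−19.37) = 0.09940 hr
W₂ = 1/(μ₂−λ) = 1/(52.36−19.37) = 0.03031 hr
W_total = W₁ + W₂ = 0.09940 + 0.03031 = 0.12972 hr

Final: 0.12972 hr


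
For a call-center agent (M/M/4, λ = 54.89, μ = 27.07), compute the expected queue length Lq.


a = λ/μ = 2.0277; ρ = a/4 = 0.5069
P₀ = 0.126557
Lq = P₀·a^c·ρ / (c!·(1−ρ)²) = 0.126557·16.90518·0.5069/(24·0.24312)
= 0.18587

Final: 0.18587


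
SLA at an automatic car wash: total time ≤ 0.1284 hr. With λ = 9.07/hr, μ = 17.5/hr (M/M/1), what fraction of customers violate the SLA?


W ~ Exponential(μ−λ) for M/M/1.
μ − λ = 17.5 − 9.07 = 8.4300
P(W > t) = e^{−(μ−λ)t} = e^{−1.0824} = 0.338777

Final: 0.338777


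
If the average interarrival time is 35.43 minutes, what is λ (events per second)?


λ = 1/(interarrival time) in consistent units.
1 second = 0.0166667 min, so λ = 0.0166667/35.43 = 0.0004704 per second

Final: 0.0004704 /sec


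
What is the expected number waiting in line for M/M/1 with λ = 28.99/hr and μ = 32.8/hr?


ρ = 28.99/32.8 = 0.8838
Lq = ρ²/(1−ρ) = 0.7812/0.1162 = 6.7251

Final: 6.7251


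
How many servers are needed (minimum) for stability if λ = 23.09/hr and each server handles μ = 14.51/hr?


Stability requires cμ > λ ⇔ c > λ/μ.
λ/μ = 23.09/14.51 = 1.5913
Minimum integer c = ⌊1.5913⌋ + 1 = 2
Check: 2·14.51 = 29.02 > 23.09, while 1·14.51 = 14.51 ≤ 23.09

Final: 2 servers


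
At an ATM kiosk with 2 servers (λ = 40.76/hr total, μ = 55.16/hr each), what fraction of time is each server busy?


ρ = λ/(cμ) = 40.76/(2·55.16) = 40.76/110.32 = 0.3695

Final: 0.3695


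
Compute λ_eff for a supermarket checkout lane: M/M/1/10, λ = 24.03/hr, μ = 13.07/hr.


ρ = 1.8386; P_K = (1−ρ)ρ^10/(1−ρ^11) = 0.456659
λ_eff = λ(1 − P_K) = 24.03·(1 − 0.456659) = 24.03·0.543341 = 13.0565 /hr

Final: 13.0565 /hr


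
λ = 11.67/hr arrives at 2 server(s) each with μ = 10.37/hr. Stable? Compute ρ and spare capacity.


Total capacity cμ = 2·10.37 = 20.74/hr
ρ = λ/(cμ) = 11.67/20.74 = 0.5627
Stable ⇔ ρ < 1: YES
Spare capacity = cμ − λ = 20.74 − 11.67 = 9.07/hr

Final: ρ = 0.5627; stable; margin = 9.07/hr


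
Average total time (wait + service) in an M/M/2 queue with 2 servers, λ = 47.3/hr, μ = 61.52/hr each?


a = 0.7689; ρ = 0.3844; P₀ = 0.444640
Lq = P₀·a^c·ρ/(c!(1−ρ)²) = 0.13333
Wq = Lq/λ = 0.13333/47.3 = 0.002819 hr
W = Wq + 1/μ = 0.002819 + 0.01625 = 0.01907 hr

Final: 0.01907 hr


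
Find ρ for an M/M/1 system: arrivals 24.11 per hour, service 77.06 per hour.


ρ = λ/μ = 24.11/77.06 = 0.3129

Final: 0.3129


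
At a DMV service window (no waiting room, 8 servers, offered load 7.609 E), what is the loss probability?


B(c,a) = (a^c/c!) / Σ_{k=0}^{c} a^k/k!
a^8/8! = 278.676373
Σ terms (k=0..8): 1.00000 + 7.60900 + 28.94844 + 73.42289 + 139.66870 + 212.54783 + 269.54607 + 292.99658 + 278.67637 = 1304.415892
B = 278.676373/1304.415892 = 0.213641

Final: 0.213641


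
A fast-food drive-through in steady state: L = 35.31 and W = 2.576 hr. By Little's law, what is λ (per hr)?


λ = L/W = 35.31/2.576 = 13.7073 /hr

Final: 13.7073 /hr


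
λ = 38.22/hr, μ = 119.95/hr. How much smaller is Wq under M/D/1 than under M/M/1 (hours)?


ρ = 38.22/119.95 = 0.3186
Wq(M/M/1) = ρ/(μ−λ) = 0.3186/81.73 = 0.003899 hr
Wq(M/D/1) = ρ/(2(μ−λ)) = 0.001949 hr
Savings = 0.003899 − 0.001949 = 0.001949 hr

Final: 0.001949 hr


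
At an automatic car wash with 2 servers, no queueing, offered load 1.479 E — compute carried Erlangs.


B(2,1.479) = 0.306131 (Erlang-B)
Carried load = a(1 − B) = 1.479·(1 − 0.306131) = 1.479·0.693869 = 1.0262 E

Final: 1.0262 Erlangs


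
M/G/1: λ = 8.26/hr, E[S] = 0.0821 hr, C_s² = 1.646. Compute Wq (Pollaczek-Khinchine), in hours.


ρ = λ·E[S] = 8.26·0.0821 = 0.6781
E[S²] = E[S]²(1+C_s²) = 0.0821²·(1+1.646) = 0.017835
Wq = λ·E[S²]/(2(1−ρ)) = 8.26·0.017835/(2·0.3219) = 0.22886 hr

Final: 0.22886 hr


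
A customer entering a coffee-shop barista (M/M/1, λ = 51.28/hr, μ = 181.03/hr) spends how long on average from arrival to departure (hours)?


W = 1/(μ−λ) = 1/(181.03 − 51.28) = 1/129.75 = 0.007707 hr

Final: 0.007707 hr


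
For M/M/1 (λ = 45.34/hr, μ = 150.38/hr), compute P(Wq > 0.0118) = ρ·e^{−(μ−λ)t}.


ρ = 45.34/150.38 = 0.3015
P(Wq > t) = ρ·e^{−(μ−λ)t} = 0.3015·e^{−1.2395}
= 0.3015·0.289537 = 0.087296

Final: 0.087296


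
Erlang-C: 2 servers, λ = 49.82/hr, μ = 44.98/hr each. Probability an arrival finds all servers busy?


a = λ/μ = 1.1076; ρ = a/2 = 0.5538
P₀ = 0.287166 (from M/M/c formula)
C(c,a) = [a^c/(c!(1−ρ))]·P₀ = [1.22679/(2·0.4462)]·0.287166
= 1.37471·0.287166 = 0.394769

Final: 0.394769


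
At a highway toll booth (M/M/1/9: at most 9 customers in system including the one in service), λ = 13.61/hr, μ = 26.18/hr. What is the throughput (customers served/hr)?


ρ = 0.5199; P_K = (1−ρ)ρ^9/(1−ρ^10) = 0.001333
λ_eff = λ(1 − P_K) = 13.61·(1 − 0.001333) = 13.61·0.998667 = 13.5919 /hr

Final: 13.5919 /hr


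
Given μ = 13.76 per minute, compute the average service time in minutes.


Mean service time = 1/μ = 1/13.76 minute = 0.07267 minute
In minutes: 0.07267 × 1 = 0.07267 min

Final: 0.07267 min


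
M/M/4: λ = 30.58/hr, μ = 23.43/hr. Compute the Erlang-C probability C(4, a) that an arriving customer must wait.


a = λ/μ = 1.3052; ρ = a/4 = 0.3263
P₀ = 0.269767 (from M/M/c formula)
C(c,a) = [a^c/(c!(1−ρ))]·P₀ = [2.90176/(24·0.6737)]·0.269767
= 0.17946·0.269767 = 0.048413

Final: 0.048413


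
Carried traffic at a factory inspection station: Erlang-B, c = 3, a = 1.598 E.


B(3,1.598) = 0.149314 (Erlang-B)
Carried load = a(1 − B) = 1.598·(1 − 0.149314) = 1.598·0.850686 = 1.3594 E

Final: 1.3594 Erlangs


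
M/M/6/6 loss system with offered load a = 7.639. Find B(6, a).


B(c,a) = (a^c/c!) / Σ_{k=0}^{c} a^k/k!
a^6/6! = 275.985690
Σ terms (k=0..6): 1.00000 + 7.63900 + 29.17716 + 74.29478 + 141.88445 + 216.77106 + 275.98569 = 746.752137
B = 275.985690/746.752137 = 0.369581

Final: 0.369581


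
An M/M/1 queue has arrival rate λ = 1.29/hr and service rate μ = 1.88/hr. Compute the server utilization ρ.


ρ = λ/μ = 1.29/1.88 = 0.6862

Final: 0.6862


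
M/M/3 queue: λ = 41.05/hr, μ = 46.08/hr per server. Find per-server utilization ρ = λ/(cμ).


ρ = λ/(cμ) = 41.05/(3·46.08) = 41.05/138.24 = 0.2969

Final: 0.2969


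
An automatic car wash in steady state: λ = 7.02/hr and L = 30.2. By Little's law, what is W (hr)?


W = L/λ = 30.2/7.02 = 4.3020 hr

Final: 4.3020 hr


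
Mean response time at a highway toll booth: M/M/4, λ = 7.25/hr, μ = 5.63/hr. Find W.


a = 1.2877; ρ = 0.3219; P₀ = 0.274591
Lq = P₀·a^c·ρ/(c!(1−ρ)²) = 0.02203
Wq = Lq/λ = 0.02203/7.25 = 0.003039 hr
W = Wq + 1/μ = 0.003039 + 0.17762 = 0.18066 hr

Final: 0.18066 hr


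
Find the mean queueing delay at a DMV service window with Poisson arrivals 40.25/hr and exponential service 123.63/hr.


ρ = 40.25/123.63 = 0.3256
Wq = ρ/(μ−λ) = 0.3256/(123.63 − 40.25) = 0.3256/83.38 = 0.003905 hr

Final: 0.003905 hr


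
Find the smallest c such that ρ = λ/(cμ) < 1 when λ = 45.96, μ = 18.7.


Stability requires cμ > λ ⇔ c > λ/μ.
λ/μ = 45.96/18.7 = 2.4578
Minimum integer c = ⌊2.4578⌋ + 1 = 3
Check: 3·18.7 = 56.10 > 45.96, while 2·18.7 = 37.40 ≤ 45.96

Final: 3 servers


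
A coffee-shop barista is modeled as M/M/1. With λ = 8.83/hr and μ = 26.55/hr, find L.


ρ = λ/μ = 8.83/26.55 = 0.3326
L = ρ/(1−ρ) = 0.3326/(1 − 0.3326) = 0.3326/0.6674 = 0.4983

Final: 0.4983


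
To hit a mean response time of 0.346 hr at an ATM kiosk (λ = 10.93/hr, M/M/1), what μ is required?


W = 1/(μ−λ) ⇒ μ − λ = 1/W = 1/0.346 = 2.8902
μ = λ + 1/W = 10.93 + 2.8902 = 13.8202 per hr

Final: 13.8202 /hr


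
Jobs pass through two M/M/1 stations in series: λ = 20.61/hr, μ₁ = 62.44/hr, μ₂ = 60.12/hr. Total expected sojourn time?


Each node sees arrival rate λ = 20.61/hr (tandem ⇒ throughput preserved).
W₁ = 1/(μ₁−λ) = 1/(62.44−20.61) = 0.02391 hr
W₂ = 1/(μ₂−λ) = 1/(60.12−20.61) = 0.02531 hr
W_total = W₁ + W₂ = 0.02391 + 0.02531 = 0.04922 hr

Final: 0.04922 hr


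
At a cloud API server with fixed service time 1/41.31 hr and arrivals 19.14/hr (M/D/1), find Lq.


ρ = 19.14/41.31 = 0.4633
M/D/1: Lq = ρ²/(2(1−ρ)) = 0.2147/(2·0.5367) = 0.20000

Final: 0.20000


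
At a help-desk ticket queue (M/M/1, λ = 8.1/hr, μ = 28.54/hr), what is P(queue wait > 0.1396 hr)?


ρ = 8.1/28.54 = 0.2838
P(Wq > t) = ρ·e^{−(μ−λ)t} = 0.2838·e^{−2.8534}
= 0.2838·0.057647 = 0.016361

Final: 0.016361


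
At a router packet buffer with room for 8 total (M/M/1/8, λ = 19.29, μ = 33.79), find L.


ρ = 19.29/33.79 = 0.5709
L = ρ[1 − (K+1)ρ^K + Kρ^(K+1)] / [(1−ρ)(1−ρ^(K+1))]
Numerator: 0.5709·(1 − 9·0.011281 + 8·0.006440) = 0.542330
Denominator: (0.4291)·(0.993560) = 0.426357
L = 0.542330/0.426357 = 1.2720

Final: 1.2720


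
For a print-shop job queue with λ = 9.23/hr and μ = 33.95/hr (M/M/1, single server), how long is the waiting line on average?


ρ = 9.23/33.95 = 0.2719
Lq = ρ²/(1−ρ) = 0.07391/0.7281 = 0.1015

Final: 0.1015


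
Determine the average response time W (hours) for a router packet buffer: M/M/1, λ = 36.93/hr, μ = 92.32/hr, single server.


W = 1/(μ−λ) = 1/(92.32 − 36.93) = 1/55.39 = 0.01805 hr

Final: 0.01805 hr


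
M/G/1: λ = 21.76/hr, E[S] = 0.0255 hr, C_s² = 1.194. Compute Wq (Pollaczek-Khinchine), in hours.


ρ = λ·E[S] = 21.76·0.0255 = 0.5549
E[S²] = E[S]²(1+C_s²) = 0.0255²·(1+1.194) = 0.001427
Wq = λ·E[S²]/(2(1−ρ)) = 21.76·0.001427/(2·0.4451) = 0.03487 hr

Final: 0.03487 hr


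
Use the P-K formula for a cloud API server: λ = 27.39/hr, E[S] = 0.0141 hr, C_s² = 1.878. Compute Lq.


ρ = λ·E[S] = 27.39·0.0141 = 0.3862
Lq = ρ²(1+C_s²)/(2(1−ρ)) = 0.1491·(1+1.878)/(2·0.6138)
= 0.1491·2.8780/1.2276 = 0.34967

Final: 0.34967


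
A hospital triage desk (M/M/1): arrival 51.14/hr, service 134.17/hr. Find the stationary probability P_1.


ρ = 51.14/134.17 = 0.3812
P_n = (1−ρ)·ρ^n = (1 − 0.3812)·0.3812^1 = 0.6188·0.381158 = 0.235877

Final: 0.235877


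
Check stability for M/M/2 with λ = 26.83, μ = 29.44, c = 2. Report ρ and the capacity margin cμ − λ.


Total capacity cμ = 2·29.44 = 58.88/hr
ρ = λ/(cμ) = 26.83/58.88 = 0.4557
Stable ⇔ ρ < 1: YES
Spare capacity = cμ − λ = 58.88 − 26.83 = 32.05/hr

Final: ρ = 0.4557; stable; margin = 32.05/hr


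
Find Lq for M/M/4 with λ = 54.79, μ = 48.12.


a = λ/μ = 1.1386; ρ = a/4 = 0.2847
P₀ = 0.319412
Lq = P₀·a^c·ρ / (c!·(1−ρ)²) = 0.319412·1.68075·0.2847/(24·0.51172)
= 0.01244

Final: 0.01244


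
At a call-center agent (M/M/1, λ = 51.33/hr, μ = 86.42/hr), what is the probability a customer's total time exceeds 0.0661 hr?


W ~ Exponential(μ−λ) for M/M/1.
μ − λ = 86.42 − 51.33 = 35.0900
P(W > t) = e^{−(μ−λ)t} = e^{−2.3194} = 0.098328

Final: 0.098328


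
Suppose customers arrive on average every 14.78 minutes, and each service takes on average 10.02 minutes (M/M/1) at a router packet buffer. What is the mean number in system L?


λ = 60/14.78 = 4.0595 /hr
μ = 60/10.02 = 5.9880 /hr
ρ = λ/μ = 4.0595/5.9880 = 0.6779
L = ρ/(1−ρ) = 0.6779/0.3221 = 2.1050

Final: 2.1050


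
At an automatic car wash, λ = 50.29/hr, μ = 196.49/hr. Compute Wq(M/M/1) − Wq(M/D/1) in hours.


ρ = 50.29/196.49 = 0.2559
Wq(M/M/1) = ρ/(μ−λ) = 0.2559/146.20 = 0.001751 hr
Wq(M/D/1) = ρ/(2(μ−λ)) = 0.0008753 hr
Savings = 0.001751 − 0.0008753 = 0.0008753 hr

Final: 0.0008753 hr


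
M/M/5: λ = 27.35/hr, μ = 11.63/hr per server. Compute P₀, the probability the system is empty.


a = λ/μ = 27.35/11.63 = 2.3517; ρ = a/c = 0.4703
Σ_{k=0}^{4} a^k/k! (terms k=0..4) = 1.00000 + 2.35168 + 2.76519 + 2.16761 + 1.27438 = 9.55886
Tail: a^5/(5!(1−ρ)) = 71.92636/(120·0.5297) = 1.13163
P₀ = 1/(9.55886 + 1.13163) = 1/10.69050 = 0.093541

Final: 0.093541


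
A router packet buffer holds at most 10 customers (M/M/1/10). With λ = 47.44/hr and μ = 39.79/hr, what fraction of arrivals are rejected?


ρ = λ/μ = 47.44/39.79 = 1.1923
P_K = (1−ρ)ρ^K/(1−ρ^(K+1)) = (-0.1923·5.803733)/(1 − 6.919555)
= -1.115822/-5.919555 = 0.188498

Final: 0.188498


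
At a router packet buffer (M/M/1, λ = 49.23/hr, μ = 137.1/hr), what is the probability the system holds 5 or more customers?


ρ = 49.23/137.1 = 0.3591
P(N ≥ n) = ρ^n = 0.3591^5 = 0.005970

Final: 0.005970


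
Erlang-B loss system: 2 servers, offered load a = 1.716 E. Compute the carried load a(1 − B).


B(2,1.716) = 0.351531 (Erlang-B)
Carried load = a(1 − B) = 1.716·(1 − 0.351531) = 1.716·0.648469 = 1.1128 E

Final: 1.1128 Erlangs


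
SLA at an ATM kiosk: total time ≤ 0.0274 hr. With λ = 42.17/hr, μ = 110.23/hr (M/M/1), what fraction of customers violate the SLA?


W ~ Exponential(μ−λ) for M/M/1.
μ − λ = 110.23 − 42.17 = 68.0600
P(W > t) = e^{−(μ−λ)t} = e^{−1.8648} = 0.154920

Final: 0.154920


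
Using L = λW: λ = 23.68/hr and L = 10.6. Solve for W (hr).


W = L/λ = 10.6/23.68 = 0.4476 hr

Final: 0.4476 hr


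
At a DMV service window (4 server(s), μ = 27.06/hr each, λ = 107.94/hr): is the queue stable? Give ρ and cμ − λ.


Total capacity cμ = 4·27.06 = 108.24/hr
ρ = λ/(cμ) = 107.94/108.24 = 0.9972
Stable ⇔ ρ < 1: YES
Spare capacity = cμ − λ = 108.24 − 107.94 = 0.30/hr

Final: ρ = 0.9972; stable; margin = 0.30/hr


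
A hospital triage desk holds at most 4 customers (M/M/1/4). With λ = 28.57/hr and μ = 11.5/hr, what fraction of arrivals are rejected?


ρ = λ/μ = 28.57/11.5 = 2.4843
P_K = (1−ρ)ρ^K/(1−ρ^(K+1)) = (-1.4843·38.093388)/(1 − 94.637226)
= -56.543838/-93.637226 = 0.603861

Final: 0.603861


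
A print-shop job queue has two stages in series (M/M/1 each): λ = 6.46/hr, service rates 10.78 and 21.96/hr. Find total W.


Each node sees arrival rate λ = 6.46/hr (tandem ⇒ throughput preserved).
W₁ = 1/(μ₁−λ) = 1/(10.78−6.46) = 0.23148 hr
W₂ = 1/(μ₂−λ) = 1/(21.96−6.46) = 0.06452 hr
W_total = W₁ + W₂ = 0.23148 + 0.06452 = 0.29600 hr

Final: 0.29600 hr


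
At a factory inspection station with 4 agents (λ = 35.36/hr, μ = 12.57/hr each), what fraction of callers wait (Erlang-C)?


a = λ/μ = 2.8130; ρ = a/4 = 0.7033
P₀ = 0.049328 (from M/M/c formula)
C(c,a) = [a^c/(c!(1−ρ))]·P₀ = [62.61926/(24·0.2967)]·0.049328
= 8.79272·0.049328 = 0.433728

Final: 0.433728


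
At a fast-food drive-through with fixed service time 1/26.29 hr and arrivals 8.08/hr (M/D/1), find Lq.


ρ = 8.08/26.29 = 0.3073
M/D/1: Lq = ρ²/(2(1−ρ)) = 0.09446/(2·0.6927) = 0.06819

Final: 0.06819


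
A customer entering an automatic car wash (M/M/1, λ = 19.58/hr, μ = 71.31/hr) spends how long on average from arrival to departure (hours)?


W = 1/(μ−λ) = 1/(71.31 − 19.58) = 1/51.73 = 0.01933 hr

Final: 0.01933 hr


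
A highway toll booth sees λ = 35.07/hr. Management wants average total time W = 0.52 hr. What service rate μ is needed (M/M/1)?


W = 1/(μ−λ) ⇒ μ − λ = 1/W = 1/0.52 = 1.9231
μ = λ + 1/W = 35.07 + 1.9231 = 36.9931 per hr

Final: 36.9931 /hr


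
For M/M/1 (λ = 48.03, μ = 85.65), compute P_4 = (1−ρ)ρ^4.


ρ = 48.03/85.65 = 0.5608
P_n = (1−ρ)·ρ^n = (1 − 0.5608)·0.5608^4 = 0.4392·0.098887 = 0.043434

Final: 0.043434


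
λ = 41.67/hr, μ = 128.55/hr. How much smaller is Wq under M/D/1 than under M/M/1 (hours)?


ρ = 41.67/128.55 = 0.3242
Wq(M/M/1) = ρ/(μ−λ) = 0.3242/86.88 = 0.003731 hr
Wq(M/D/1) = ρ/(2(μ−λ)) = 0.001866 hr
Savings = 0.003731 − 0.001866 = 0.001866 hr

Final: 0.001866 hr


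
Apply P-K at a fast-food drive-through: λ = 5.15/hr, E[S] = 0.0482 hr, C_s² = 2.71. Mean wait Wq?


ρ = λ·E[S] = 5.15·0.0482 = 0.2482
E[S²] = E[S]²(1+C_s²) = 0.0482²·(1+2.71) = 0.008619
Wq = λ·E[S²]/(2(1−ρ)) = 5.15·0.008619/(2·0.7518) = 0.02952 hr

Final: 0.02952 hr


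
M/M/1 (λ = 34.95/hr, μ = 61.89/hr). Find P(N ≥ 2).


ρ = 34.95/61.89 = 0.5647
P(N ≥ n) = ρ^n = 0.5647^2 = 0.318899

Final: 0.318899


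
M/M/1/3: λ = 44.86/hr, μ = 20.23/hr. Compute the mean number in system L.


ρ = 44.86/20.23 = 2.2175
L = ρ[1 − (K+1)ρ^K + Kρ^(K+1)] / [(1−ρ)(1−ρ^(K+1))]
Numerator: 2.2175·(1 − 4·10.904108 + 3·24.179847) = 66.354453
Denominator: (-1.2175)·(-23.179847) = 28.221435
L = 66.354453/28.221435 = 2.3512

Final: 2.3512


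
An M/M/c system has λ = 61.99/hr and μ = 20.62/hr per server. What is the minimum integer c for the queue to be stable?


Stability requires cμ > λ ⇔ c > λ/μ.
λ/μ = 61.99/20.62 = 3.0063
Minimum integer c = ⌊3.0063⌋ + 1 = 4
Check: 4·20.62 = 82.48 > 61.99, while 3·20.62 = 61.86 ≤ 61.99

Final: 4 servers


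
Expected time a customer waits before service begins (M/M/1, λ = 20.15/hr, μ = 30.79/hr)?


ρ = 20.15/30.79 = 0.6544
Wq = ρ/(μ−λ) = 0.6544/(30.79 − 20.15) = 0.6544/10.64 = 0.06151 hr

Final: 0.06151 hr


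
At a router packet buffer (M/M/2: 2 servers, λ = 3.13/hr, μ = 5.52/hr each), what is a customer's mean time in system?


a = 0.5670; ρ = 0.2835; P₀ = 0.558222
Lq = P₀·a^c·ρ/(c!(1−ρ)²) = 0.04956
Wq = Lq/λ = 0.04956/3.13 = 0.01583 hr
W = Wq + 1/μ = 0.01583 + 0.18116 = 0.19699 hr

Final: 0.19699 hr


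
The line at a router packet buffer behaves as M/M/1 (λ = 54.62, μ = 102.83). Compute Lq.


ρ = 54.62/102.83 = 0.5312
Lq = ρ²/(1−ρ) = 0.2821/0.4688 = 0.6018

Final: 0.6018


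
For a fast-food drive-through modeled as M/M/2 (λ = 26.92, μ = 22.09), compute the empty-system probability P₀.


a = λ/μ = 26.92/22.09 = 1.2187; ρ = a/c = 0.6093
Σ_{k=0}^{1} a^k/k! (terms k=0..1) = 1.00000 + 1.21865 = 2.21865
Tail: a^2/(2!(1−ρ)) = 1.48511/(2·0.3907) = 1.90070
P₀ = 1/(2.21865 + 1.90070) = 1/4.11935 = 0.242757

Final: 0.242757


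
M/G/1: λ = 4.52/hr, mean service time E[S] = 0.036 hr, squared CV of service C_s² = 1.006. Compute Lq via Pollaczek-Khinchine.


ρ = λ·E[S] = 4.52·0.036 = 0.1627
Lq = ρ²(1+C_s²)/(2(1−ρ)) = 0.02648·(1+1.006)/(2·0.8373)
= 0.02648·2.0060/1.6746 = 0.03172

Final: 0.03172


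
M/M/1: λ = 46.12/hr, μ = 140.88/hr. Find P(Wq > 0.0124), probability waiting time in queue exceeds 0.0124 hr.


ρ = 46.12/140.88 = 0.3274
P(Wq > t) = ρ·e^{−(μ−λ)t} = 0.3274·e^{−1.1750}
= 0.3274·0.308812 = 0.101096

Final: 0.101096


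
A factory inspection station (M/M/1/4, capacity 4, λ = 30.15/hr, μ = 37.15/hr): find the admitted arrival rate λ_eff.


ρ = 0.8116; P_K = (1−ρ)ρ^4/(1−ρ^5) = 0.126163
λ_eff = λ(1 − P_K) = 30.15·(1 − 0.126163) = 30.15·0.873837 = 26.3462 /hr

Final: 26.3462 /hr


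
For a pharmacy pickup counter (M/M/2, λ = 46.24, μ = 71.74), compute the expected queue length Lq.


a = λ/μ = 0.6445; ρ = a/2 = 0.3223
P₀ = 0.512545
Lq = P₀·a^c·ρ / (c!·(1−ρ)²) = 0.512545·0.41544·0.3223/(2·0.45931)
= 0.07470

Final: 0.07470


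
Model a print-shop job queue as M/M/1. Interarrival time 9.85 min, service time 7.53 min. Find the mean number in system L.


λ = 60/9.85 = 6.0914 /hr
μ = 60/7.53 = 7.9681 /hr
ρ = λ/μ = 6.0914/7.9681 = 0.7645
L = ρ/(1−ρ) = 0.7645/0.2355 = 3.2457

Final: 3.2457


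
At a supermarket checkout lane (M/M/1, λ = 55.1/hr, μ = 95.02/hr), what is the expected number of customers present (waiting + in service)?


ρ = λ/μ = 55.1/95.02 = 0.5799
L = ρ/(1−ρ) = 0.5799/(1 − 0.5799) = 0.5799/0.4201 = 1.3803

Final: 1.3803


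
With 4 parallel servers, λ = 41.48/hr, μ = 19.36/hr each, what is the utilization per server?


ρ = λ/(cμ) = 41.48/(4·19.36) = 41.48/77.44 = 0.5356

Final: 0.5356


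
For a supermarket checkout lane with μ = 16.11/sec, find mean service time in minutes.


Mean service time = 1/μ = 1/16.11 second = 0.06207 second
In minutes: 0.06207 × 0.0166667 = 0.001035 min

Final: 0.001035 min


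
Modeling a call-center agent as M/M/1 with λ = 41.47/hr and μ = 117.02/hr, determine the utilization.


ρ = λ/μ = 41.47/117.02 = 0.3544

Final: 0.3544


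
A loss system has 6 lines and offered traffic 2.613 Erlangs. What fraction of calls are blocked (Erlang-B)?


B(c,a) = (a^c/c!) / Σ_{k=0}^{c} a^k/k!
a^6/6! = 0.442083
Σ terms (k=0..6): 1.00000 + 2.61300 + 3.41388 + 2.97349 + 1.94243 + 1.01512 + 0.44208 = 13.400012
B = 0.442083/13.400012 = 0.032991

Final: 0.032991


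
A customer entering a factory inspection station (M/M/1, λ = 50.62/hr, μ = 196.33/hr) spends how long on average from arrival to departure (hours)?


W = 1/(μ−λ) = 1/(196.33 − 50.62) = 1/145.71 = 0.006863 hr

Final: 0.006863 hr


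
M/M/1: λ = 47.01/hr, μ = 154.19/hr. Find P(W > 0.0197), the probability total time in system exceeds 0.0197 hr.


W ~ Exponential(μ−λ) for M/M/1.
μ − λ = 154.19 − 47.01 = 107.1800
P(W > t) = e^{−(μ−λ)t} = e^{−2.1114} = 0.121063

Final: 0.121063


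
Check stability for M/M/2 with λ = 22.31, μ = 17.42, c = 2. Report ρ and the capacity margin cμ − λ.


Total capacity cμ = 2·17.42 = 34.84/hr
ρ = λ/(cμ) = 22.31/34.84 = 0.6404
Stable ⇔ ρ < 1: YES
Spare capacity = cμ − λ = 34.84 − 22.31 = 12.53/hr

Final: ρ = 0.6404; stable; margin = 12.53/hr


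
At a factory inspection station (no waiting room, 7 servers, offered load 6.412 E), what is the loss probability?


B(c,a) = (a^c/c!) / Σ_{k=0}^{c} a^k/k!
a^7/7! = 88.414615
Σ terms (k=0..7): 1.00000 + 6.41200 + 20.55687 + 43.93689 + 70.43083 + 90.32050 + 96.52251 + 88.41461 = 417.594209
B = 88.414615/417.594209 = 0.211724

Final: 0.211724


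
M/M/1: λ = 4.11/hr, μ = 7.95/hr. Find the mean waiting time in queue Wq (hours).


ρ = 4.11/7.95 = 0.5170
Wq = ρ/(μ−λ) = 0.5170/(7.95 − 4.11) = 0.5170/3.84 = 0.1346 hr

Final: 0.1346 hr


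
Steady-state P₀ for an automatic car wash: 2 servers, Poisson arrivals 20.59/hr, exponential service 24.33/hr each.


a = λ/μ = 20.59/24.33 = 0.8463; ρ = a/c = 0.4231
Σ_{k=0}^{1} a^k/k! (terms k=0..1) = 1.00000 + 0.84628 = 1.84628
Tail: a^2/(2!(1−ρ)) = 0.71619/(2·0.5769) = 0.62077
P₀ = 1/(1.84628 + 0.62077) = 1/2.46705 = 0.405343

Final: 0.405343


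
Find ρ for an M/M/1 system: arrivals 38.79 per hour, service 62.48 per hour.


ρ = λ/μ = 38.79/62.48 = 0.6208

Final: 0.6208


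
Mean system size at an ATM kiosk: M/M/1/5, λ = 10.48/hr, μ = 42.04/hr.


ρ = 10.48/42.04 = 0.2493
L = ρ[1 − (K+1)ρ^K + Kρ^(K+1)] / [(1−ρ)(1−ρ^(K+1))]
Numerator: 0.2493·(1 − 6·0.0009627 + 5·0.0002400) = 0.248146
Denominator: (0.7507)·(0.999760) = 0.750533
L = 0.248146/0.750533 = 0.3306

Final: 0.3306


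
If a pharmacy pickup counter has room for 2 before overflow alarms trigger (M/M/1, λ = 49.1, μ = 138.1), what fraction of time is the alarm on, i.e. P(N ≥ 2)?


ρ = 49.1/138.1 = 0.3555
P(N ≥ n) = ρ^n = 0.3555^2 = 0.126408

Final: 0.126408


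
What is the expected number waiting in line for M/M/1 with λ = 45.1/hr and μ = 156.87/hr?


ρ = 45.1/156.87 = 0.2875
Lq = ρ²/(1−ρ) = 0.08266/0.7125 = 0.1160

Final: 0.1160


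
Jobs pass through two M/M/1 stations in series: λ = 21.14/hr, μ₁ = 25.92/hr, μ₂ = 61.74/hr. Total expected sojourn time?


Each node sees arrival rate λ = 21.14/hr (tandem ⇒ throughput preserved).
W₁ = 1/(μ₁−λ) = 1/(25.92−21.14) = 0.20921 hr
W₂ = 1/(μ₂−λ) = 1/(61.74−21.14) = 0.02463 hr
W_total = W₁ + W₂ = 0.20921 + 0.02463 = 0.23384 hr

Final: 0.23384 hr


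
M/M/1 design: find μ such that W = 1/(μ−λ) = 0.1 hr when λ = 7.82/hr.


W = 1/(μ−λ) ⇒ μ − λ = 1/W = 1/0.1 = 10.0000
μ = λ + 1/W = 7.82 + 10.0000 = 17.8200 per hr

Final: 17.8200 /hr


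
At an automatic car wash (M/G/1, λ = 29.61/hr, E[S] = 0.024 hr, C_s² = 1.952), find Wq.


ρ = λ·E[S] = 29.61·0.024 = 0.7106
E[S²] = E[S]²(1+C_s²) = 0.024²·(1+1.952) = 0.001700
Wq = λ·E[S²]/(2(1−ρ)) = 29.61·0.001700/(2·0.2894) = 0.08700 hr

Final: 0.08700 hr


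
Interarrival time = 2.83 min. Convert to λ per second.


λ = 1/(interarrival time) in consistent units.
1 second = 0.0166667 min, so λ = 0.0166667/2.83 = 0.005889 per second

Final: 0.005889 /sec


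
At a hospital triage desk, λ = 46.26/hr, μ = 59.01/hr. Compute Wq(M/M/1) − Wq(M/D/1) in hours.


ρ = 46.26/59.01 = 0.7839
Wq(M/M/1) = ρ/(μ−λ) = 0.7839/12.75 = 0.06149 hr
Wq(M/D/1) = ρ/(2(μ−λ)) = 0.03074 hr
Savings = 0.06149 − 0.03074 = 0.03074 hr

Final: 0.03074 hr


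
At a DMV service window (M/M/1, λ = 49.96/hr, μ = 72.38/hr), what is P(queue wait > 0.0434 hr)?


ρ = 49.96/72.38 = 0.6902
P(Wq > t) = ρ·e^{−(μ−λ)t} = 0.6902·e^{−0.9730}
= 0.6902·0.377937 = 0.260869

Final: 0.260869


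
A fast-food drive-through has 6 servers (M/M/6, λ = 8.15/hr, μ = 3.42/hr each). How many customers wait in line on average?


a = λ/μ = 2.3830; ρ = a/6 = 0.3972
P₀ = 0.091877
Lq = P₀·a^c·ρ / (c!·(1−ρ)²) = 0.091877·183.14245·0.3972/(720·0.36340)
= 0.02554

Final: 0.02554


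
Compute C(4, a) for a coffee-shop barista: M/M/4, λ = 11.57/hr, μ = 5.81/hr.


a = λ/μ = 1.9914; ρ = a/4 = 0.4978
P₀ = 0.131660 (from M/M/c formula)
C(c,a) = [a^c/(c!(1−ρ))]·P₀ = [15.72639/(24·0.5022)]·0.131660
= 1.30492·0.131660 = 0.171805

Final: 0.171805


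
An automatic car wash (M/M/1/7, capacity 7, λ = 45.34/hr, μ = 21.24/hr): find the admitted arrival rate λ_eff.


ρ = 2.1347; P_K = (1−ρ)ρ^7/(1−ρ^8) = 0.532775
λ_eff = λ(1 − P_K) = 45.34·(1 − 0.532775) = 45.34·0.467225 = 21.1840 /hr

Final: 21.1840 /hr


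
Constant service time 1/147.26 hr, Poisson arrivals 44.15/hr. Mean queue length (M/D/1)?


ρ = 44.15/147.26 = 0.2998
M/D/1: Lq = ρ²/(2(1−ρ)) = 0.08989/(2·0.7002) = 0.06419

Final: 0.06419


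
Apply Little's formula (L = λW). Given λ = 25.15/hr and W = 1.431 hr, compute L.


L = λW = 25.15·1.431 = 35.9896

Final: 35.9896


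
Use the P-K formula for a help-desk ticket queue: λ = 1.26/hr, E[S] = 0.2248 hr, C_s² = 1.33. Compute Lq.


ρ = λ·E[S] = 1.26·0.2248 = 0.2832
Lq = ρ²(1+C_s²)/(2(1−ρ)) = 0.08023·(1+1.33)/(2·0.7168)
= 0.08023·2.3300/1.4335 = 0.13040

Final: 0.13040


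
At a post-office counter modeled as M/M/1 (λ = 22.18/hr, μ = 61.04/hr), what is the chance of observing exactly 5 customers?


ρ = 22.18/61.04 = 0.3634
P_n = (1−ρ)·ρ^n = (1 − 0.3634)·0.3634^5 = 0.6366·0.006335 = 0.004033

Final: 0.004033


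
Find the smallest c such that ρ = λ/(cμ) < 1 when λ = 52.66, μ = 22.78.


Stability requires cμ > λ ⇔ c > λ/μ.
λ/μ = 52.66/22.78 = 2.3117
Minimum integer c = ⌊2.3117⌋ + 1 = 3
Check: 3·22.78 = 68.34 > 52.66, while 2·22.78 = 45.56 ≤ 52.66

Final: 3 servers


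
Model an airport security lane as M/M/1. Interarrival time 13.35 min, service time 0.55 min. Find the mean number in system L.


λ = 60/13.35 = 4.4944 /hr
μ = 60/0.55 = 109.0909 /hr
ρ = λ/μ = 4.4944/109.0909 = 0.04120
L = ρ/(1−ρ) = 0.04120/0.9588 = 0.04297

Final: 0.04297


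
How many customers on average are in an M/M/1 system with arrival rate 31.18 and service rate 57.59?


ρ = λ/μ = 31.18/57.59 = 0.5414
L = ρ/(1−ρ) = 0.5414/(1 − 0.5414) = 0.5414/0.4586 = 1.1806

Final: 1.1806


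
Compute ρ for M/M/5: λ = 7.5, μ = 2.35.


ρ = λ/(cμ) = 7.5/(5·2.35) = 7.5/11.75 = 0.6383

Final: 0.6383


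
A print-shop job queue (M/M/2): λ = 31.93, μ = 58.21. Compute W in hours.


a = 0.5485; ρ = 0.2743; P₀ = 0.569532
Lq = P₀·a^c·ρ/(c!(1−ρ)²) = 0.04462
Wq = Lq/λ = 0.04462/31.93 = 0.001397 hr
W = Wq + 1/μ = 0.001397 + 0.01718 = 0.01858 hr

Final: 0.01858 hr


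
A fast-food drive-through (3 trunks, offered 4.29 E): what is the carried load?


B(3,4.29) = 0.475894 (Erlang-B)
Carried load = a(1 − B) = 4.29·(1 − 0.475894) = 4.29·0.524106 = 2.2484 E

Final: 2.2484 Erlangs


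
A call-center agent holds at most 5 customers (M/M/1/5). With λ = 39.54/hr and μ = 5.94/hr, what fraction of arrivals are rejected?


ρ = λ/μ = 39.54/5.94 = 6.6566
P_K = (1−ρ)ρ^K/(1−ρ^(K+1)) = (-5.6566·13069.263072)/(1 − 86996.407720)
= -73927.144648/-86995.407720 = 0.849782

Final: 0.849782


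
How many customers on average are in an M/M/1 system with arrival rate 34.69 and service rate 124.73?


ρ = λ/μ = 34.69/124.73 = 0.2781
L = ρ/(1−ρ) = 0.2781/(1 − 0.2781) = 0.2781/0.7219 = 0.3853

Final: 0.3853


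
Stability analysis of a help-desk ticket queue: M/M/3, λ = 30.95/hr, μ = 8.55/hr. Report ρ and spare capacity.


Total capacity cμ = 3·8.55 = 25.65/hr
ρ = λ/(cμ) = 30.95/25.65 = 1.2066
Stable ⇔ ρ < 1: NO
Spare capacity = cμ − λ = 25.65 − 30.95 = -5.30/hr

Final: ρ = 1.2066; unstable; margin = -5.30/hr


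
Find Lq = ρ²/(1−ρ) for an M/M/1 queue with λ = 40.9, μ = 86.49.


ρ = 40.9/86.49 = 0.4729
Lq = ρ²/(1−ρ) = 0.2236/0.5271 = 0.4242

Final: 0.4242


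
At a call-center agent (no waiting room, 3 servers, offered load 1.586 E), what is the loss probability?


B(c,a) = (a^c/c!) / Σ_{k=0}^{c} a^k/k!
a^3/3! = 0.664903
Σ terms (k=0..3): 1.00000 + 1.58600 + 1.25770 + 0.66490 = 4.508601
B = 0.664903/4.508601 = 0.147474

Final: 0.147474


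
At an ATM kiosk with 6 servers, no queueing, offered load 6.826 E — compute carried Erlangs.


B(6,6.826) = 0.320342 (Erlang-B)
Carried load = a(1 − B) = 6.826·(1 − 0.320342) = 6.826·0.679658 = 4.6393 E

Final: 4.6393 Erlangs


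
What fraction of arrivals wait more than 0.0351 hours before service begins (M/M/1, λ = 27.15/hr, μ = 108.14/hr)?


ρ = 27.15/108.14 = 0.2511
P(Wq > t) = ρ·e^{−(μ−λ)t} = 0.2511·e^{−2.8427}
= 0.2511·0.058265 = 0.014628

Final: 0.014628


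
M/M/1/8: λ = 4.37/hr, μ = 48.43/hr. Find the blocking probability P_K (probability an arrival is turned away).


ρ = λ/μ = 4.37/48.43 = 0.09023
P_K = (1−ρ)ρ^K/(1−ρ^(K+1)) = (0.9098·0.000000004395)/(1 − 3.966e-10)
= 0.000000003998/1.000000 = 0.000000003998

Final: 0.000000003998


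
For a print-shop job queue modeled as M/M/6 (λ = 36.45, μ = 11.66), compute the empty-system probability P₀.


a = λ/μ = 36.45/11.66 = 3.1261; ρ = a/c = 0.5210
Σ_{k=0}^{5} a^k/k! (terms k=0..5) = 1.00000 + 3.12607 + 4.88616 + 5.09150 + 3.97910 + 2.48779 = 20.57062
Tail: a^6/(6!(1−ρ)) = 933.24118/(720·0.4790) = 2.70606
P₀ = 1/(20.57062 + 2.70606) = 1/23.27668 = 0.042961

Final: 0.042961


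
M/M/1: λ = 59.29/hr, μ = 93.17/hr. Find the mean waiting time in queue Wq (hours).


ρ = 59.29/93.17 = 0.6364
Wq = ρ/(μ−λ) = 0.6364/(93.17 − 59.29) = 0.6364/33.88 = 0.01878 hr

Final: 0.01878 hr


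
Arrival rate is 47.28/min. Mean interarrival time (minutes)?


Mean interarrival time = 1/λ = 1/47.28 minute = 0.02115 minute
In minutes: 0.02115 × 1 = 0.02115 min

Final: 0.02115 min


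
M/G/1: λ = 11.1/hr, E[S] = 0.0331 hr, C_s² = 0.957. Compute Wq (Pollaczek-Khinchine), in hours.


ρ = λ·E[S] = 11.1·0.0331 = 0.3674
E[S²] = E[S]²(1+C_s²) = 0.0331²·(1+0.957) = 0.002144
Wq = λ·E[S²]/(2(1−ρ)) = 11.1·0.002144/(2·0.6326) = 0.01881 hr

Final: 0.01881 hr


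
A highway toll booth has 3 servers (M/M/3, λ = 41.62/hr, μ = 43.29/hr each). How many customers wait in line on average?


a = λ/μ = 0.9614; ρ = a/3 = 0.3205
P₀ = 0.378565
Lq = P₀·a^c·ρ / (c!·(1−ρ)²) = 0.378565·0.88868·0.3205/(6·0.46176)
= 0.03891

Final: 0.03891


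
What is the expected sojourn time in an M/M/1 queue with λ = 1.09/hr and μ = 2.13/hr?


W = 1/(μ−λ) = 1/(2.13 − 1.09) = 1/1.04 = 0.9615 hr

Final: 0.9615 hr


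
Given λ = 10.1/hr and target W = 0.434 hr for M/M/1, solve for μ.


W = 1/(μ−λ) ⇒ μ − λ = 1/W = 1/0.434 = 2.3041
μ = λ + 1/W = 10.1 + 2.3041 = 12.4041 per hr

Final: 12.4041 /hr


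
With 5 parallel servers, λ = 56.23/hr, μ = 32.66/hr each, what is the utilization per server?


ρ = λ/(cμ) = 56.23/(5·32.66) = 56.23/163.30 = 0.3443

Final: 0.3443


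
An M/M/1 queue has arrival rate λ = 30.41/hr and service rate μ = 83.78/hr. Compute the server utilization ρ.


ρ = λ/μ = 30.41/83.78 = 0.3630

Final: 0.3630


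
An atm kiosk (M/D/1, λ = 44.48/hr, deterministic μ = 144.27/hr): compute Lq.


ρ = 44.48/144.27 = 0.3083
M/D/1: Lq = ρ²/(2(1−ρ)) = 0.09506/(2·0.6917) = 0.06871

Final: 0.06871


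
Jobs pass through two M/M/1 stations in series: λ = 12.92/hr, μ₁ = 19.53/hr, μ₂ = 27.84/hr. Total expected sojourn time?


Each node sees arrival rate λ = 12.92/hr (tandem ⇒ throughput preserved).
W₁ = 1/(μ₁−λ) = 1/(19.53−12.92) = 0.15129 hr
W₂ = 1/(μ₂−λ) = 1/(27.84−12.92) = 0.06702 hr
W_total = W₁ + W₂ = 0.15129 + 0.06702 = 0.21831 hr

Final: 0.21831 hr


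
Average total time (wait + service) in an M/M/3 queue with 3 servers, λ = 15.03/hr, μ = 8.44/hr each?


a = 1.7808; ρ = 0.5936; P₀ = 0.149645
Lq = P₀·a^c·ρ/(c!(1−ρ)²) = 0.50624
Wq = Lq/λ = 0.50624/15.03 = 0.03368 hr
W = Wq + 1/μ = 0.03368 + 0.11848 = 0.15217 hr

Final: 0.15217 hr


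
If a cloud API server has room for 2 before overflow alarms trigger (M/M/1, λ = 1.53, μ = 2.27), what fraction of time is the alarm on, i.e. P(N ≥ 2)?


ρ = 1.53/2.27 = 0.6740
P(N ≥ n) = ρ^n = 0.6740^2 = 0.454288

Final: 0.454288


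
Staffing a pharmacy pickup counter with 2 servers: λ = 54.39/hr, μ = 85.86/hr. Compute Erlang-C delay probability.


a = λ/μ = 0.6335; ρ = a/2 = 0.3167
P₀ = 0.518907 (from M/M/c formula)
C(c,a) = [a^c/(c!(1−ρ))]·P₀ = [0.40129/(2·0.6833)]·0.518907
= 0.29366·0.518907 = 0.152380

Final: 0.152380


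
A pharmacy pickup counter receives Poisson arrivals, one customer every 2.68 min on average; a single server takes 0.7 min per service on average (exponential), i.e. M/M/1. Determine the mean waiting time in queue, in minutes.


λ = 60/2.68 = 22.3881 /hr
μ = 60/0.7 = 85.7143 /hr
ρ = λ/μ = 22.3881/85.7143 = 0.2612
Wq = ρ/(μ−λ) = 0.2612/(85.7143−22.3881) = 0.004125 hr
In minutes: 0.004125·60 = 0.2475 min

Final: 0.2475 min


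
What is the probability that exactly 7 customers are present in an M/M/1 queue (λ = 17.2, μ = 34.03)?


ρ = 17.2/34.03 = 0.5054
P_n = (1−ρ)·ρ^n = (1 − 0.5054)·0.5054^7 = 0.4946·0.008427 = 0.004168

Final: 0.004168


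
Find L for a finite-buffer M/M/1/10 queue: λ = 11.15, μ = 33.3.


ρ = 11.15/33.3 = 0.3348
L = ρ[1 − (K+1)ρ^K + Kρ^(K+1)] / [(1−ρ)(1−ρ^(K+1))]
Numerator: 0.3348·(1 − 11·0.00001771 + 10·0.000005931) = 0.334789
Denominator: (0.6652)·(0.999994) = 0.665161
L = 0.334789/0.665161 = 0.5033

Final: 0.5033


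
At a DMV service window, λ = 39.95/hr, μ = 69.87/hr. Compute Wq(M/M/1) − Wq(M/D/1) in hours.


ρ = 39.95/69.87 = 0.5718
Wq(M/M/1) = ρ/(μ−λ) = 0.5718/29.92 = 0.01911 hr
Wq(M/D/1) = ρ/(2(μ−λ)) = 0.009555 hr
Savings = 0.01911 − 0.009555 = 0.009555 hr

Final: 0.009555 hr


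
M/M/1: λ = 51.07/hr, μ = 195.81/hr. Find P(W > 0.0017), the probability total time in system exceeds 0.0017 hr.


W ~ Exponential(μ−λ) for M/M/1.
μ − λ = 195.81 − 51.07 = 144.7400
P(W > t) = e^{−(μ−λ)t} = e^{−0.2461} = 0.781877

Final: 0.781877


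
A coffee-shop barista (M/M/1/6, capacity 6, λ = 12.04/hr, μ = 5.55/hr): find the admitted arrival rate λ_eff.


ρ = 2.1694; P_K = (1−ρ)ρ^6/(1−ρ^7) = 0.541431
λ_eff = λ(1 − P_K) = 12.04·(1 − 0.541431) = 12.04·0.458569 = 5.5212 /hr

Final: 5.5212 /hr


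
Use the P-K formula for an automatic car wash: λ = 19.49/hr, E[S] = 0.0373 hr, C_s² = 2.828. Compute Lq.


ρ = λ·E[S] = 19.49·0.0373 = 0.7270
Lq = ρ²(1+C_s²)/(2(1−ρ)) = 0.5285·(1+2.828)/(2·0.2730)
= 0.5285·3.8280/0.5460 = 3.70496

Final: 3.70496


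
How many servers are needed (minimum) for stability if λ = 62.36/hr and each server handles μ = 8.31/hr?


Stability requires cμ > λ ⇔ c > λ/μ.
λ/μ = 62.36/8.31 = 7.5042
Minimum integer c = ⌊7.5042⌋ + 1 = 8
Check: 8·8.31 = 66.48 > 62.36, while 7·8.31 = 58.17 ≤ 62.36

Final: 8 servers


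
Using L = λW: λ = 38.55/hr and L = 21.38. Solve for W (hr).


W = L/λ = 21.38/38.55 = 0.5546 hr

Final: 0.5546 hr


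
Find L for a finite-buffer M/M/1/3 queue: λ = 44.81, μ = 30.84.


ρ = 44.81/30.84 = 1.4530
L = ρ[1 − (K+1)ρ^K + Kρ^(K+1)] / [(1−ρ)(1−ρ^(K+1))]
Numerator: 1.4530·(1 − 4·3.067480 + 3·4.456997) = 3.052819
Denominator: (-0.4530)·(-3.456997) = 1.565961
L = 3.052819/1.565961 = 1.9495

Final: 1.9495


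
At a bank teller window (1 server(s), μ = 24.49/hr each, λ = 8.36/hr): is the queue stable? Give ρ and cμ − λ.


Total capacity cμ = 1·24.49 = 24.49/hr
ρ = λ/(cμ) = 8.36/24.49 = 0.3414
Stable ⇔ ρ < 1: YES
Spare capacity = cμ − λ = 24.49 − 8.36 = 16.13/hr

Final: ρ = 0.3414; stable; margin = 16.13/hr


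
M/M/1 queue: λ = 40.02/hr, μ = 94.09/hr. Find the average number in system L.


ρ = λ/μ = 40.02/94.09 = 0.4253
L = ρ/(1−ρ) = 0.4253/(1 − 0.4253) = 0.4253/0.5747 = 0.7402

Final: 0.7402


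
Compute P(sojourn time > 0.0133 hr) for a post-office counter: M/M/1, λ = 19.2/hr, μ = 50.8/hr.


W ~ Exponential(μ−λ) for M/M/1.
μ − λ = 50.8 − 19.2 = 31.6000
P(W > t) = e^{−(μ−λ)t} = e^{−0.4203} = 0.656863

Final: 0.656863


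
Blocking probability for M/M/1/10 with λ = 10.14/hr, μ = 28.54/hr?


ρ = λ/μ = 10.14/28.54 = 0.3553
P_K = (1−ρ)ρ^K/(1−ρ^(K+1)) = (0.6447·0.00003205)/(1 − 0.00001139)
= 0.00002066/0.999989 = 0.00002066

Final: 0.00002066


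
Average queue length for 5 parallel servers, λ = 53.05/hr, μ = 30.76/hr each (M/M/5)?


a = λ/μ = 1.7246; ρ = a/5 = 0.3449
P₀ = 0.177635
Lq = P₀·a^c·ρ / (c!·(1−ρ)²) = 0.177635·15.25792·0.3449/(120·0.42912)
= 0.01815

Final: 0.01815


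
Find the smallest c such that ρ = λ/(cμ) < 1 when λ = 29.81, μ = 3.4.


Stability requires cμ > λ ⇔ c > λ/μ.
λ/μ = 29.81/3.4 = 8.7676
Minimum integer c = ⌊8.7676⌋ + 1 = 9
Check: 9·3.4 = 30.60 > 29.81, while 8·3.4 = 27.20 ≤ 29.81

Final: 9 servers
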